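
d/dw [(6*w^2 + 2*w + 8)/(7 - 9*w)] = 2*(-27*w^2 + 42*w + 43)/(81*w^2 - 126*w + 49)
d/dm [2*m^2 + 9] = 4*m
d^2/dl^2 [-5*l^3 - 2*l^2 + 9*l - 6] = -30*l - 4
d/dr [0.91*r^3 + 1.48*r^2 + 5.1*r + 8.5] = 2.73*r^2 + 2.96*r + 5.1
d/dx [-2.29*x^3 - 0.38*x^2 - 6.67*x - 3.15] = -6.87*x^2 - 0.76*x - 6.67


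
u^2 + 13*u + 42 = (u + 6)*(u + 7)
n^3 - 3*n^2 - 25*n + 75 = (n - 5)*(n - 3)*(n + 5)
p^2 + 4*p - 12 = (p - 2)*(p + 6)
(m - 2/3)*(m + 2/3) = m^2 - 4/9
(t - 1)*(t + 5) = t^2 + 4*t - 5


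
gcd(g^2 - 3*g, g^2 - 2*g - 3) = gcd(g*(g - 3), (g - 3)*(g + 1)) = g - 3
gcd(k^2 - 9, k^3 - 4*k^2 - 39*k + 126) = k - 3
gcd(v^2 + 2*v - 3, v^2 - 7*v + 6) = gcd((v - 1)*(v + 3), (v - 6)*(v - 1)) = v - 1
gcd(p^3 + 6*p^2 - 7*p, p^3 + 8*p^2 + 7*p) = p^2 + 7*p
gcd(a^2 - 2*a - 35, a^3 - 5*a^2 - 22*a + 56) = a - 7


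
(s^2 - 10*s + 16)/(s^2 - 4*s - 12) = (-s^2 + 10*s - 16)/(-s^2 + 4*s + 12)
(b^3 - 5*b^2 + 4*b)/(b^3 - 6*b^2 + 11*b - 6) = b*(b - 4)/(b^2 - 5*b + 6)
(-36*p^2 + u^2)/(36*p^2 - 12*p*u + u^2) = (-6*p - u)/(6*p - u)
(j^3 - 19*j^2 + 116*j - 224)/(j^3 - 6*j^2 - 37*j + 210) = (j^2 - 12*j + 32)/(j^2 + j - 30)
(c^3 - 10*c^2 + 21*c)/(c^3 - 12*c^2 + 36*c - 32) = c*(c^2 - 10*c + 21)/(c^3 - 12*c^2 + 36*c - 32)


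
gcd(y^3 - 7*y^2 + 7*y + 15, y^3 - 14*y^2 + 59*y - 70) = y - 5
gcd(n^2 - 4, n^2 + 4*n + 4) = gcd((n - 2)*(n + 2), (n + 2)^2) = n + 2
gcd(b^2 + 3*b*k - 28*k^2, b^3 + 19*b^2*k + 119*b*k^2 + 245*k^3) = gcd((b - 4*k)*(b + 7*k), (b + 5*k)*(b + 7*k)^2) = b + 7*k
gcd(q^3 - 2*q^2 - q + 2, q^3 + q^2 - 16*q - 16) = q + 1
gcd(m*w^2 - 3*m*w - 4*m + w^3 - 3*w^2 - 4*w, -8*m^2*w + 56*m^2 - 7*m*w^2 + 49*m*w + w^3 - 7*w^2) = m + w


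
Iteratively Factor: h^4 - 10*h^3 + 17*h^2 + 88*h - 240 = (h - 4)*(h^3 - 6*h^2 - 7*h + 60) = (h - 5)*(h - 4)*(h^2 - h - 12) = (h - 5)*(h - 4)*(h + 3)*(h - 4)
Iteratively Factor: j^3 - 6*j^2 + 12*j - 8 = (j - 2)*(j^2 - 4*j + 4) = (j - 2)^2*(j - 2)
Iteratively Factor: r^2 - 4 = (r - 2)*(r + 2)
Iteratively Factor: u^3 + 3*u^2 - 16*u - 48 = (u + 3)*(u^2 - 16) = (u - 4)*(u + 3)*(u + 4)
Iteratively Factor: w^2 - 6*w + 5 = (w - 5)*(w - 1)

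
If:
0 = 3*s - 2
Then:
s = 2/3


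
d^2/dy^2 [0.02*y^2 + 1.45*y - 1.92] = 0.0400000000000000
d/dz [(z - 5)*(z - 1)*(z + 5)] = 3*z^2 - 2*z - 25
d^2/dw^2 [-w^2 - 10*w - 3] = -2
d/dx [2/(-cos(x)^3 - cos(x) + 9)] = 2*(3*sin(x)^2 - 4)*sin(x)/(cos(x)^3 + cos(x) - 9)^2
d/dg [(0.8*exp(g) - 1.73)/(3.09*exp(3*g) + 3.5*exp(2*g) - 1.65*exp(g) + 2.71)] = (-4.944*exp(3*g) + 13.2371*exp(2*g) + 12.11*exp(g) - 0.6865)*exp(g)/(9.5481*exp(6*g) + 21.63*exp(5*g) + 2.053*exp(4*g) + 5.1978*exp(3*g) + 21.6925*exp(2*g) - 8.943*exp(g) + 7.3441)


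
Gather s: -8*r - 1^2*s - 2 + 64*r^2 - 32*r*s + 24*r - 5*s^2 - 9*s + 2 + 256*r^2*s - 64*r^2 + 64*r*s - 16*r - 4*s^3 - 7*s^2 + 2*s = -4*s^3 - 12*s^2 + s*(256*r^2 + 32*r - 8)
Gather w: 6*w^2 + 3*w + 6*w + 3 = 6*w^2 + 9*w + 3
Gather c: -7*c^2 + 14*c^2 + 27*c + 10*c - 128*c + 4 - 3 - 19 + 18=7*c^2 - 91*c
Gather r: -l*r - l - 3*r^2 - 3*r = -l - 3*r^2 + r*(-l - 3)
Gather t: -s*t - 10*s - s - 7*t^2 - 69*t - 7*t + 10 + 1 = -11*s - 7*t^2 + t*(-s - 76) + 11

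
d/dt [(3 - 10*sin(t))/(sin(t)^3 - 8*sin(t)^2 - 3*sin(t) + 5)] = (20*sin(t)^3 - 89*sin(t)^2 + 48*sin(t) - 41)*cos(t)/(sin(t)^3 - 8*sin(t)^2 - 3*sin(t) + 5)^2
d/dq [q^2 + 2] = 2*q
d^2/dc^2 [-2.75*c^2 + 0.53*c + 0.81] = -5.50000000000000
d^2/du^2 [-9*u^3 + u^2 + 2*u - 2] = 2 - 54*u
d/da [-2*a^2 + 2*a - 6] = 2 - 4*a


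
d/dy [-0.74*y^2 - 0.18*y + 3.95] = -1.48*y - 0.18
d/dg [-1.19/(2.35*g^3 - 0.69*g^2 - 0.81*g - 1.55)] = (8.3895*g^2 - 1.6422*g - 0.9639)/(-2.35*g^3 + 0.69*g^2 + 0.81*g + 1.55)^2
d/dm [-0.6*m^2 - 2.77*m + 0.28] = -1.2*m - 2.77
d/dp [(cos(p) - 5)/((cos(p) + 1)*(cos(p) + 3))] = (cos(p)^2 - 10*cos(p) - 23)*sin(p)/((cos(p) + 1)^2*(cos(p) + 3)^2)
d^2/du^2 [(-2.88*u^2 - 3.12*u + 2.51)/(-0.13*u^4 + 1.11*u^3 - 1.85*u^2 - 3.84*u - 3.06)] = (0.292032*u^8 - 1.860768*u^7 - 2.34022000000001*u^6 + 21.18051*u^5 - 49.60485*u^4 + 196.61952*u^3 + 53.977254*u^2 - 264.112956*u - 64.992852)/(0.002197*u^12 - 0.056277*u^11 + 0.574314*u^10 - 2.774673*u^9 + 5.0034*u^8 + 5.688639*u^7 - 19.503973*u^6 - 38.212596*u^5 + 38.65077*u^4 + 155.871756*u^3 + 187.332588*u^2 + 107.868672*u + 28.652616)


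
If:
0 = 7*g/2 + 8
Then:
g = -16/7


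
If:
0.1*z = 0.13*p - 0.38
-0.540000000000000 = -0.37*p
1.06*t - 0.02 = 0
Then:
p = 1.46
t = 0.02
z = -1.90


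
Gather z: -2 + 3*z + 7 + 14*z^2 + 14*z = 14*z^2 + 17*z + 5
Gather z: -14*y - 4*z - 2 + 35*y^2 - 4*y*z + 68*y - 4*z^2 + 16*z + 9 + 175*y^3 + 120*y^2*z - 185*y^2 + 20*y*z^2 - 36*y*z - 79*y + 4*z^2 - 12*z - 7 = 175*y^3 - 150*y^2 + 20*y*z^2 - 25*y + z*(120*y^2 - 40*y)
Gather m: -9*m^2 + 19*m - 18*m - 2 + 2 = -9*m^2 + m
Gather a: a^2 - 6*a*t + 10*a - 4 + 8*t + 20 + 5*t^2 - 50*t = a^2 + a*(10 - 6*t) + 5*t^2 - 42*t + 16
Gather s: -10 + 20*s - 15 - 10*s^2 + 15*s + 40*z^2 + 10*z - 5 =-10*s^2 + 35*s + 40*z^2 + 10*z - 30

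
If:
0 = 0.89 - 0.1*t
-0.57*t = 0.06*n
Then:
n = -84.55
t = 8.90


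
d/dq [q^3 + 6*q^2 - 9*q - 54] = 3*q^2 + 12*q - 9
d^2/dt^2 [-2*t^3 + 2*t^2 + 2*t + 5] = 4 - 12*t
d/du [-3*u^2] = -6*u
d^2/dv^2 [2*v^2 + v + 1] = 4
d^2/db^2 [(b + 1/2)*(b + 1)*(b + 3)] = 6*b + 9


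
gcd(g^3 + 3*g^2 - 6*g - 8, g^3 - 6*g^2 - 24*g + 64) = g^2 + 2*g - 8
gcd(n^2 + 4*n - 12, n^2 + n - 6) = n - 2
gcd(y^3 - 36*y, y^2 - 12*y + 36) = y - 6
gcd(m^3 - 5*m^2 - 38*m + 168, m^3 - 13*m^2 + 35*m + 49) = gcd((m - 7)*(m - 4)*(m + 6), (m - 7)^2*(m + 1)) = m - 7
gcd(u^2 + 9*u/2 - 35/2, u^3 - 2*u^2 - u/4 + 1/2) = 1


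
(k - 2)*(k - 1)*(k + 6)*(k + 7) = k^4 + 10*k^3 + 5*k^2 - 100*k + 84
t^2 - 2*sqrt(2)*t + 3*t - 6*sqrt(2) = (t + 3)*(t - 2*sqrt(2))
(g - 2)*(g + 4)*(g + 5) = g^3 + 7*g^2 + 2*g - 40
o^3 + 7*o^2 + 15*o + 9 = (o + 1)*(o + 3)^2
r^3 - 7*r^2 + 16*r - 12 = (r - 3)*(r - 2)^2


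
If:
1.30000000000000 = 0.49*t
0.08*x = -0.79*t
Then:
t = 2.65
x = -26.20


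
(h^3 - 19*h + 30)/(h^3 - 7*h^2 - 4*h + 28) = (h^2 + 2*h - 15)/(h^2 - 5*h - 14)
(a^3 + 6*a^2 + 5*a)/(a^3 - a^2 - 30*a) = (a + 1)/(a - 6)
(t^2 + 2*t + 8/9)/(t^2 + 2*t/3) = (t + 4/3)/t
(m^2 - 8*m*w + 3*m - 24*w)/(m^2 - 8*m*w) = (m + 3)/m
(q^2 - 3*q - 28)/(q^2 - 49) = (q + 4)/(q + 7)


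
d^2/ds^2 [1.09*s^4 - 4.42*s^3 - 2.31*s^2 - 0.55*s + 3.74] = 13.08*s^2 - 26.52*s - 4.62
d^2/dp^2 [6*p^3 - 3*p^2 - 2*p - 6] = 36*p - 6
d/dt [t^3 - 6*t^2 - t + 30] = 3*t^2 - 12*t - 1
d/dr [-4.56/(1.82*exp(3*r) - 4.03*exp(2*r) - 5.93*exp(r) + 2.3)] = (24.8976*exp(2*r) - 36.7536*exp(r) - 27.0408)*exp(r)/(1.82*exp(3*r) - 4.03*exp(2*r) - 5.93*exp(r) + 2.3)^2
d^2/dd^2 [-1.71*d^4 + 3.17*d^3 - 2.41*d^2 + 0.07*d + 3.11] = -20.52*d^2 + 19.02*d - 4.82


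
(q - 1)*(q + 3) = q^2 + 2*q - 3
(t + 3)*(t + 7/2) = t^2 + 13*t/2 + 21/2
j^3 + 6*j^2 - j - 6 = (j - 1)*(j + 1)*(j + 6)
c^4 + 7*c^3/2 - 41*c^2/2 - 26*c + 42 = (c - 7/2)*(c - 1)*(c + 2)*(c + 6)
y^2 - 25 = (y - 5)*(y + 5)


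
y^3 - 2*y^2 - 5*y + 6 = (y - 3)*(y - 1)*(y + 2)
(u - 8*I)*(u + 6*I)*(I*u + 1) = I*u^3 + 3*u^2 + 46*I*u + 48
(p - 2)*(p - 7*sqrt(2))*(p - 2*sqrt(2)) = p^3 - 9*sqrt(2)*p^2 - 2*p^2 + 18*sqrt(2)*p + 28*p - 56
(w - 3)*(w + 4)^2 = w^3 + 5*w^2 - 8*w - 48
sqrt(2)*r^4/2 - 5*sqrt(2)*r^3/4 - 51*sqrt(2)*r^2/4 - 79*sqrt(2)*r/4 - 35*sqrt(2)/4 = (r - 7)*(r + 1)*(r + 5/2)*(sqrt(2)*r/2 + sqrt(2)/2)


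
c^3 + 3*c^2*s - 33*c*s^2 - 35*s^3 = (c - 5*s)*(c + s)*(c + 7*s)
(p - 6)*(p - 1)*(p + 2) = p^3 - 5*p^2 - 8*p + 12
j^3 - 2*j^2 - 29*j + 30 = (j - 6)*(j - 1)*(j + 5)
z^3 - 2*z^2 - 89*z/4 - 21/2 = (z - 6)*(z + 1/2)*(z + 7/2)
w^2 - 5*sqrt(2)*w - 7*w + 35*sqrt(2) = (w - 7)*(w - 5*sqrt(2))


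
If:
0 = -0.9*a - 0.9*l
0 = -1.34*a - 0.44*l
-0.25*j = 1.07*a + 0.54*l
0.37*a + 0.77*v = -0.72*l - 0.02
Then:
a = 0.00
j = 0.00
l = 0.00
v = -0.03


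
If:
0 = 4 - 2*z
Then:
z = 2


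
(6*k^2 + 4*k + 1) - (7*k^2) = -k^2 + 4*k + 1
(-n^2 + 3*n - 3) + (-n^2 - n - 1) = -2*n^2 + 2*n - 4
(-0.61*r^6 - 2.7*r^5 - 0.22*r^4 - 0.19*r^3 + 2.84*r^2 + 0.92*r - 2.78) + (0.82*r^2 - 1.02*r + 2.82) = -0.61*r^6 - 2.7*r^5 - 0.22*r^4 - 0.19*r^3 + 3.66*r^2 - 0.1*r + 0.04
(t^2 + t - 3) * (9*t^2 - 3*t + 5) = 9*t^4 + 6*t^3 - 25*t^2 + 14*t - 15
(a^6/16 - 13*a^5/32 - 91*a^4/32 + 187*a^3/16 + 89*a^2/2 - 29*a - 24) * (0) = 0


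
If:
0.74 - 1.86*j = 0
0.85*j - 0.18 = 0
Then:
No Solution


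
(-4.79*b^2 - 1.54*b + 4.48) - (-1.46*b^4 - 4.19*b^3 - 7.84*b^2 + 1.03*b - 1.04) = 1.46*b^4 + 4.19*b^3 + 3.05*b^2 - 2.57*b + 5.52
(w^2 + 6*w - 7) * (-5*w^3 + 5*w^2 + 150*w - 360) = -5*w^5 - 25*w^4 + 215*w^3 + 505*w^2 - 3210*w + 2520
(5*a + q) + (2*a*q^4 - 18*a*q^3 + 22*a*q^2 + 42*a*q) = 2*a*q^4 - 18*a*q^3 + 22*a*q^2 + 42*a*q + 5*a + q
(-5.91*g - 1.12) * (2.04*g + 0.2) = -12.0564*g^2 - 3.4668*g - 0.224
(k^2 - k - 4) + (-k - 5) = k^2 - 2*k - 9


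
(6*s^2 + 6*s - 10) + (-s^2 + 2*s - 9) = 5*s^2 + 8*s - 19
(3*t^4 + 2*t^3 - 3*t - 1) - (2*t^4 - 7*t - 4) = t^4 + 2*t^3 + 4*t + 3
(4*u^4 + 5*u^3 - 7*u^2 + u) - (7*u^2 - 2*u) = 4*u^4 + 5*u^3 - 14*u^2 + 3*u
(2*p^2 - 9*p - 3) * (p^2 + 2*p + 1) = 2*p^4 - 5*p^3 - 19*p^2 - 15*p - 3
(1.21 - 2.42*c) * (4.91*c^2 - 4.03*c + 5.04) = -11.8822*c^3 + 15.6937*c^2 - 17.0731*c + 6.0984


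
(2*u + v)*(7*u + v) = 14*u^2 + 9*u*v + v^2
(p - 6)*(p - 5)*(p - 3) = p^3 - 14*p^2 + 63*p - 90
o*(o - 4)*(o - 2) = o^3 - 6*o^2 + 8*o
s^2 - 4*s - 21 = (s - 7)*(s + 3)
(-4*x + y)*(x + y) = -4*x^2 - 3*x*y + y^2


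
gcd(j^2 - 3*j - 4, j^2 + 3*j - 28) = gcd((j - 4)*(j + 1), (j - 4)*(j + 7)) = j - 4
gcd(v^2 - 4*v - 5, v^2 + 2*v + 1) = v + 1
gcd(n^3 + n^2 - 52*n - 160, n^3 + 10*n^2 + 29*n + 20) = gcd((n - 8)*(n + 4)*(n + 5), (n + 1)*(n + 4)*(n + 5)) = n^2 + 9*n + 20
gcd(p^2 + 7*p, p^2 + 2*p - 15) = 1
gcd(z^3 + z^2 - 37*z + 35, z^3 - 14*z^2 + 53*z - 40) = z^2 - 6*z + 5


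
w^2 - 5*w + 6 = (w - 3)*(w - 2)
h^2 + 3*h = h*(h + 3)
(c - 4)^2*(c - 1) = c^3 - 9*c^2 + 24*c - 16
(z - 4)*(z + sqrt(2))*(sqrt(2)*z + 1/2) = sqrt(2)*z^3 - 4*sqrt(2)*z^2 + 5*z^2/2 - 10*z + sqrt(2)*z/2 - 2*sqrt(2)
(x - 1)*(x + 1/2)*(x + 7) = x^3 + 13*x^2/2 - 4*x - 7/2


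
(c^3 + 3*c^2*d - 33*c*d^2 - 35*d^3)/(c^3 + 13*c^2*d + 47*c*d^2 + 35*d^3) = (c - 5*d)/(c + 5*d)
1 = 1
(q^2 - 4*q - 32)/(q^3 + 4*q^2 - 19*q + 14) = (q^2 - 4*q - 32)/(q^3 + 4*q^2 - 19*q + 14)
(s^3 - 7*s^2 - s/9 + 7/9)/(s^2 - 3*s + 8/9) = (3*s^2 - 20*s - 7)/(3*s - 8)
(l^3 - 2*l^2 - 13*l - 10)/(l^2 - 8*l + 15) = (l^2 + 3*l + 2)/(l - 3)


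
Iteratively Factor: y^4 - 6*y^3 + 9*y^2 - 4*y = (y - 1)*(y^3 - 5*y^2 + 4*y) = (y - 1)^2*(y^2 - 4*y) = (y - 4)*(y - 1)^2*(y)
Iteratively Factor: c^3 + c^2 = (c + 1)*(c^2) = c*(c + 1)*(c)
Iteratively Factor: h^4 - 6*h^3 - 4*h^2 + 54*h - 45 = (h + 3)*(h^3 - 9*h^2 + 23*h - 15) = (h - 1)*(h + 3)*(h^2 - 8*h + 15) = (h - 3)*(h - 1)*(h + 3)*(h - 5)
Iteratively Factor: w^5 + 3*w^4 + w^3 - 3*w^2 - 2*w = (w)*(w^4 + 3*w^3 + w^2 - 3*w - 2) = w*(w + 1)*(w^3 + 2*w^2 - w - 2) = w*(w + 1)^2*(w^2 + w - 2) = w*(w + 1)^2*(w + 2)*(w - 1)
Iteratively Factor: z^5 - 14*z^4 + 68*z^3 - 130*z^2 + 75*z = (z)*(z^4 - 14*z^3 + 68*z^2 - 130*z + 75) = z*(z - 5)*(z^3 - 9*z^2 + 23*z - 15) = z*(z - 5)*(z - 1)*(z^2 - 8*z + 15) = z*(z - 5)*(z - 3)*(z - 1)*(z - 5)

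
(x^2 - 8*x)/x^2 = (x - 8)/x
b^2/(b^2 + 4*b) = b/(b + 4)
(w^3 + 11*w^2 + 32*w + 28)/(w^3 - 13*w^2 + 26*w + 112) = (w^2 + 9*w + 14)/(w^2 - 15*w + 56)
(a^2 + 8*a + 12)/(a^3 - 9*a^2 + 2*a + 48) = (a + 6)/(a^2 - 11*a + 24)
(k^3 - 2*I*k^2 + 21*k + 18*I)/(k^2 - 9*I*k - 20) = (-k^3 + 2*I*k^2 - 21*k - 18*I)/(-k^2 + 9*I*k + 20)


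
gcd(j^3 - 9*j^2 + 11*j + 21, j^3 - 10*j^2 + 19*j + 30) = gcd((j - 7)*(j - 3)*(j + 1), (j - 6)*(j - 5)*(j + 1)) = j + 1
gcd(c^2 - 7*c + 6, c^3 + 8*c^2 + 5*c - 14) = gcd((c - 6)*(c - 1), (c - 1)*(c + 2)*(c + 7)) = c - 1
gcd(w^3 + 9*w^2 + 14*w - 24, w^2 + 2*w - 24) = w + 6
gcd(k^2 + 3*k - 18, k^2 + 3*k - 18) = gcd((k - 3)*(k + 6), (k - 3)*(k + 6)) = k^2 + 3*k - 18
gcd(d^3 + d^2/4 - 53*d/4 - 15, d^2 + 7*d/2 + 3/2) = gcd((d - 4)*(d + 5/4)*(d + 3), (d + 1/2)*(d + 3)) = d + 3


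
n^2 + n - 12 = (n - 3)*(n + 4)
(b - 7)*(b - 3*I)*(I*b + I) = I*b^3 + 3*b^2 - 6*I*b^2 - 18*b - 7*I*b - 21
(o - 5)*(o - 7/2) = o^2 - 17*o/2 + 35/2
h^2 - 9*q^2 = (h - 3*q)*(h + 3*q)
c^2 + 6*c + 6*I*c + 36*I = (c + 6)*(c + 6*I)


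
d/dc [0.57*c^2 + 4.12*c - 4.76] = 1.14*c + 4.12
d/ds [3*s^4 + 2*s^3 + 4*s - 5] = 12*s^3 + 6*s^2 + 4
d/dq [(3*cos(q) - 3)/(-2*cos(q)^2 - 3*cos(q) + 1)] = 6*(sin(q)^2 + 2*cos(q))*sin(q)/(3*cos(q) + cos(2*q))^2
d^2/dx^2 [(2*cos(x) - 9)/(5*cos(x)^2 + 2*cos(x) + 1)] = 20*(-45*(1 - cos(2*x))^2*cos(x) + 92*(1 - cos(2*x))^2 - 109*cos(x) + 70*cos(2*x) + 3*cos(3*x) + 10*cos(5*x) - 294)/(4*cos(x) + 5*cos(2*x) + 7)^3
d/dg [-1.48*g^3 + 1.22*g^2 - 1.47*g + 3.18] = -4.44*g^2 + 2.44*g - 1.47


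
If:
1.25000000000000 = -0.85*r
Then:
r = -1.47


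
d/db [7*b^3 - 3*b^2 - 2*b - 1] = 21*b^2 - 6*b - 2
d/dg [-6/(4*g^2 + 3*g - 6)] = 6*(8*g + 3)/(4*g^2 + 3*g - 6)^2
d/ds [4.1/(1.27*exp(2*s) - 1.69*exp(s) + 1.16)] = (6.929 - 10.414*exp(s))*exp(s)/(1.27*exp(2*s) - 1.69*exp(s) + 1.16)^2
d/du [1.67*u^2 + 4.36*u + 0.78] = 3.34*u + 4.36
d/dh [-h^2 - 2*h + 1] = -2*h - 2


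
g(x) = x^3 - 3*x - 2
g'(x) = 3*x^2 - 3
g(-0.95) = -0.01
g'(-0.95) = -0.29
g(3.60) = 33.86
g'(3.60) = 35.88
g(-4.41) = -74.54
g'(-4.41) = 55.34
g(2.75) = 10.55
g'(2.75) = 19.69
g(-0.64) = -0.34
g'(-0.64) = -1.77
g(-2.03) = -4.28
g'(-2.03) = 9.36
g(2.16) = 1.60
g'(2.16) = 11.00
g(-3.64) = -39.31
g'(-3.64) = 36.75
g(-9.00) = -704.00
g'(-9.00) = 240.00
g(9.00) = 700.00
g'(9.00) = 240.00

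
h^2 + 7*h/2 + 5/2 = (h + 1)*(h + 5/2)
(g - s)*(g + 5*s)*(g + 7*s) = g^3 + 11*g^2*s + 23*g*s^2 - 35*s^3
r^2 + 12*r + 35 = (r + 5)*(r + 7)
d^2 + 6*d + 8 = (d + 2)*(d + 4)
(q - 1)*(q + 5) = q^2 + 4*q - 5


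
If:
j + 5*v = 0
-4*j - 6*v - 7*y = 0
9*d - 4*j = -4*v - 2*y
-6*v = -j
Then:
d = 0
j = 0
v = 0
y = 0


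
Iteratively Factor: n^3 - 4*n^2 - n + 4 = (n - 1)*(n^2 - 3*n - 4) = (n - 1)*(n + 1)*(n - 4)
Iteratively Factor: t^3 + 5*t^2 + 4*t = (t + 1)*(t^2 + 4*t) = t*(t + 1)*(t + 4)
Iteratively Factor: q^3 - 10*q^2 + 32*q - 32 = (q - 2)*(q^2 - 8*q + 16) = (q - 4)*(q - 2)*(q - 4)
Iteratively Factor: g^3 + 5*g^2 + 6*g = (g + 3)*(g^2 + 2*g) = g*(g + 3)*(g + 2)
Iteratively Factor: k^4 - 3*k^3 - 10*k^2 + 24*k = (k - 2)*(k^3 - k^2 - 12*k) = k*(k - 2)*(k^2 - k - 12) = k*(k - 4)*(k - 2)*(k + 3)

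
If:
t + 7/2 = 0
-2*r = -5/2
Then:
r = 5/4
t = -7/2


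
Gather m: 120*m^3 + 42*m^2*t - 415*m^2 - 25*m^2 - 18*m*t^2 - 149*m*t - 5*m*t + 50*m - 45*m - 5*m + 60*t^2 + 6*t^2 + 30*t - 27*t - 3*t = 120*m^3 + m^2*(42*t - 440) + m*(-18*t^2 - 154*t) + 66*t^2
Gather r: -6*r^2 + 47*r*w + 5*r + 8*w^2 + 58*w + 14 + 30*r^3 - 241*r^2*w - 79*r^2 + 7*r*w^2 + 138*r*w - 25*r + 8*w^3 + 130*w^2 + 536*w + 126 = 30*r^3 + r^2*(-241*w - 85) + r*(7*w^2 + 185*w - 20) + 8*w^3 + 138*w^2 + 594*w + 140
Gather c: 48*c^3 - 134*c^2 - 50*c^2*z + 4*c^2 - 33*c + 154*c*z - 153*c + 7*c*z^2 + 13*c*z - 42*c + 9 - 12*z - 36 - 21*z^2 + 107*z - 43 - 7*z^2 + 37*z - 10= 48*c^3 + c^2*(-50*z - 130) + c*(7*z^2 + 167*z - 228) - 28*z^2 + 132*z - 80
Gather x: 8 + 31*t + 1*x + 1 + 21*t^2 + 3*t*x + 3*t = 21*t^2 + 34*t + x*(3*t + 1) + 9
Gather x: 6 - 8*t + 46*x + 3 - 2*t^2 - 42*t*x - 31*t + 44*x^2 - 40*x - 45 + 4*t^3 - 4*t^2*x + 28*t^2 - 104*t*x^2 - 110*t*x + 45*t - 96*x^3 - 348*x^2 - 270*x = 4*t^3 + 26*t^2 + 6*t - 96*x^3 + x^2*(-104*t - 304) + x*(-4*t^2 - 152*t - 264) - 36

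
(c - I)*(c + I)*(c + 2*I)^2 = c^4 + 4*I*c^3 - 3*c^2 + 4*I*c - 4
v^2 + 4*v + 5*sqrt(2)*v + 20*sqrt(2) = (v + 4)*(v + 5*sqrt(2))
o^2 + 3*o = o*(o + 3)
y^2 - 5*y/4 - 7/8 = (y - 7/4)*(y + 1/2)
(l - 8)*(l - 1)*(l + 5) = l^3 - 4*l^2 - 37*l + 40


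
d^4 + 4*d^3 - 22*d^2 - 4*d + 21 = (d - 3)*(d - 1)*(d + 1)*(d + 7)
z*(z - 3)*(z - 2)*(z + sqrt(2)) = z^4 - 5*z^3 + sqrt(2)*z^3 - 5*sqrt(2)*z^2 + 6*z^2 + 6*sqrt(2)*z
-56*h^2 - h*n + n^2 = (-8*h + n)*(7*h + n)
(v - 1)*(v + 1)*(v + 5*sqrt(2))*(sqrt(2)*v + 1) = sqrt(2)*v^4 + 11*v^3 + 4*sqrt(2)*v^2 - 11*v - 5*sqrt(2)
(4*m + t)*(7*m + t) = 28*m^2 + 11*m*t + t^2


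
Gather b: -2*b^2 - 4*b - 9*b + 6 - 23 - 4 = -2*b^2 - 13*b - 21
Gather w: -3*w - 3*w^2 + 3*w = -3*w^2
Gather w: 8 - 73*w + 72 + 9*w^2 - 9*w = 9*w^2 - 82*w + 80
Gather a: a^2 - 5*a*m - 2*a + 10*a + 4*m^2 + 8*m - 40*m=a^2 + a*(8 - 5*m) + 4*m^2 - 32*m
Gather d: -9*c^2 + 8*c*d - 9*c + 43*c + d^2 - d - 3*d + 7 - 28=-9*c^2 + 34*c + d^2 + d*(8*c - 4) - 21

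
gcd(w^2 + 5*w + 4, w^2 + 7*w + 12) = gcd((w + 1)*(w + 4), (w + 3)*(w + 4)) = w + 4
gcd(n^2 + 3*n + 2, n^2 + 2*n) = n + 2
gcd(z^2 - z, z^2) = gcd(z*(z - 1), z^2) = z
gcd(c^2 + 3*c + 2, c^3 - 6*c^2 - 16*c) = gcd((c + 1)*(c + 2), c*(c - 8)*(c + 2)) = c + 2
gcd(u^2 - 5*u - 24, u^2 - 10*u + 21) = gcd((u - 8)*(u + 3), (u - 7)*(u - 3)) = 1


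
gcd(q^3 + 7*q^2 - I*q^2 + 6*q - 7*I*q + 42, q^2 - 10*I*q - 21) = q - 3*I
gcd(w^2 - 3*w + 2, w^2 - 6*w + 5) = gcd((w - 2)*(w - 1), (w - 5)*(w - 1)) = w - 1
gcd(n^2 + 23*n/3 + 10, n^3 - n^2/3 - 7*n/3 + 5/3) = n + 5/3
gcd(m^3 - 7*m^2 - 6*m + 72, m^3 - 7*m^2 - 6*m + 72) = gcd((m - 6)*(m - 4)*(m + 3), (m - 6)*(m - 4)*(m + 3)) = m^3 - 7*m^2 - 6*m + 72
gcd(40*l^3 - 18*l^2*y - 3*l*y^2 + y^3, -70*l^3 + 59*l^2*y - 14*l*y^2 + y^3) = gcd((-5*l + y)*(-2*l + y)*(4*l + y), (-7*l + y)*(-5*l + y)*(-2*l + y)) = 10*l^2 - 7*l*y + y^2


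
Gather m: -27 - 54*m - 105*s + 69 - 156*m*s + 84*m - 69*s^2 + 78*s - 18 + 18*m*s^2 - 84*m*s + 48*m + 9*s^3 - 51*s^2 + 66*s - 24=m*(18*s^2 - 240*s + 78) + 9*s^3 - 120*s^2 + 39*s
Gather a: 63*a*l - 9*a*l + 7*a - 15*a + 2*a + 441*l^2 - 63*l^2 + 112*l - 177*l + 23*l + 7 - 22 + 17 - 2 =a*(54*l - 6) + 378*l^2 - 42*l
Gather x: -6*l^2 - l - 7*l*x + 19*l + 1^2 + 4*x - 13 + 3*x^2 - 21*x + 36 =-6*l^2 + 18*l + 3*x^2 + x*(-7*l - 17) + 24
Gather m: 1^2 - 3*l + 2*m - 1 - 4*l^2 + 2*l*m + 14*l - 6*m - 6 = -4*l^2 + 11*l + m*(2*l - 4) - 6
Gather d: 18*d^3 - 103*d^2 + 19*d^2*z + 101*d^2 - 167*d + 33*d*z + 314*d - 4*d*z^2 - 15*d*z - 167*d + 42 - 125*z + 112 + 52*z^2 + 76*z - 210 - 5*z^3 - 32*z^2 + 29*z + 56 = 18*d^3 + d^2*(19*z - 2) + d*(-4*z^2 + 18*z - 20) - 5*z^3 + 20*z^2 - 20*z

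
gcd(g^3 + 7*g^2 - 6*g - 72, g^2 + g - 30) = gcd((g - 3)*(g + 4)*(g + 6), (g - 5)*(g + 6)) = g + 6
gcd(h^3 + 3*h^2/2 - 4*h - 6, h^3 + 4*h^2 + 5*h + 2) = h + 2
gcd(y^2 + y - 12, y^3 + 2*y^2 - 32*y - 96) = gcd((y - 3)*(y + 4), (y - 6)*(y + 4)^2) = y + 4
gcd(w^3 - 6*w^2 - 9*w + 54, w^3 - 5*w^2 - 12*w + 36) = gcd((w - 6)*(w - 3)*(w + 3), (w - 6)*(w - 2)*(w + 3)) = w^2 - 3*w - 18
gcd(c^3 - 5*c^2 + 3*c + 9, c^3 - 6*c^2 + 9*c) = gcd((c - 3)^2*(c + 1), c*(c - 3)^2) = c^2 - 6*c + 9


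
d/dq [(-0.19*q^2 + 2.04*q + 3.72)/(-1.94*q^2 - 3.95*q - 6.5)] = (4.7081*q^2 + 16.9036*q + 1.434)/(3.7636*q^4 + 15.326*q^3 + 40.8225*q^2 + 51.35*q + 42.25)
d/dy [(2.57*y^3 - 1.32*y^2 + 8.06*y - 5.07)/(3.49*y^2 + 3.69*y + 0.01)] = (8.9693*y^4 + 18.9666*y^3 - 32.9231*y^2 + 35.3622*y + 18.7889)/(12.1801*y^4 + 25.7562*y^3 + 13.6859*y^2 + 0.0738*y + 0.0001)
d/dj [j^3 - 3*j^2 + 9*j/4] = 3*j^2 - 6*j + 9/4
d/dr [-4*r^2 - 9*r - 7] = -8*r - 9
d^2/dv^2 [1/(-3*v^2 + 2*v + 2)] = 2*(-9*v^2 + 6*v + 4*(3*v - 1)^2 + 6)/(-3*v^2 + 2*v + 2)^3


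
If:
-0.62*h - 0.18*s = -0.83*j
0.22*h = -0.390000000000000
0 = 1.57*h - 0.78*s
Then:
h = -1.77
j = -2.10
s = -3.57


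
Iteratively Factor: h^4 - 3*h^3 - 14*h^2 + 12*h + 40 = (h + 2)*(h^3 - 5*h^2 - 4*h + 20) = (h - 2)*(h + 2)*(h^2 - 3*h - 10) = (h - 5)*(h - 2)*(h + 2)*(h + 2)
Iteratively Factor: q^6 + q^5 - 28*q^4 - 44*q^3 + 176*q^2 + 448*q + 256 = (q + 2)*(q^5 - q^4 - 26*q^3 + 8*q^2 + 160*q + 128) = (q - 4)*(q + 2)*(q^4 + 3*q^3 - 14*q^2 - 48*q - 32) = (q - 4)*(q + 1)*(q + 2)*(q^3 + 2*q^2 - 16*q - 32) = (q - 4)*(q + 1)*(q + 2)*(q + 4)*(q^2 - 2*q - 8) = (q - 4)^2*(q + 1)*(q + 2)*(q + 4)*(q + 2)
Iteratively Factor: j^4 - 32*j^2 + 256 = (j + 4)*(j^3 - 4*j^2 - 16*j + 64) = (j - 4)*(j + 4)*(j^2 - 16) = (j - 4)*(j + 4)^2*(j - 4)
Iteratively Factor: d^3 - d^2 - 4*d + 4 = (d + 2)*(d^2 - 3*d + 2) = (d - 1)*(d + 2)*(d - 2)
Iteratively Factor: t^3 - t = (t - 1)*(t^2 + t) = t*(t - 1)*(t + 1)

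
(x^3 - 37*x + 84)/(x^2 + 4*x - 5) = (x^3 - 37*x + 84)/(x^2 + 4*x - 5)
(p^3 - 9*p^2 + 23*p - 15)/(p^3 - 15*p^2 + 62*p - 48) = (p^2 - 8*p + 15)/(p^2 - 14*p + 48)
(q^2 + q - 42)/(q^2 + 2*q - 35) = (q - 6)/(q - 5)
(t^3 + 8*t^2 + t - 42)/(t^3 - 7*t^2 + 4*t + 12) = (t^2 + 10*t + 21)/(t^2 - 5*t - 6)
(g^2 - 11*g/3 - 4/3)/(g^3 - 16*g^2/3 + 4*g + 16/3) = (3*g + 1)/(3*g^2 - 4*g - 4)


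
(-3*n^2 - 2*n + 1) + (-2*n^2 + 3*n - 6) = -5*n^2 + n - 5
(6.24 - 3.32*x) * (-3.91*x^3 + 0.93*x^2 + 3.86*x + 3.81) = 12.9812*x^4 - 27.486*x^3 - 7.012*x^2 + 11.4372*x + 23.7744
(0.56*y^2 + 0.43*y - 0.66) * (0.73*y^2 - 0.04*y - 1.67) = 0.4088*y^4 + 0.2915*y^3 - 1.4342*y^2 - 0.6917*y + 1.1022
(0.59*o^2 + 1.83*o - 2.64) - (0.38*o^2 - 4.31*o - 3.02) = 0.21*o^2 + 6.14*o + 0.38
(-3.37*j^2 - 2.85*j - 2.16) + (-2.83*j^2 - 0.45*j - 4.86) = -6.2*j^2 - 3.3*j - 7.02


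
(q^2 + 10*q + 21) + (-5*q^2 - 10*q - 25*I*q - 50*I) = -4*q^2 - 25*I*q + 21 - 50*I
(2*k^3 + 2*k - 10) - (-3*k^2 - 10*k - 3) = 2*k^3 + 3*k^2 + 12*k - 7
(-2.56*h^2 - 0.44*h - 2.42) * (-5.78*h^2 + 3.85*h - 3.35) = 14.7968*h^4 - 7.3128*h^3 + 20.8696*h^2 - 7.843*h + 8.107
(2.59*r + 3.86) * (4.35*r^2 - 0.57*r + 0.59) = 11.2665*r^3 + 15.3147*r^2 - 0.6721*r + 2.2774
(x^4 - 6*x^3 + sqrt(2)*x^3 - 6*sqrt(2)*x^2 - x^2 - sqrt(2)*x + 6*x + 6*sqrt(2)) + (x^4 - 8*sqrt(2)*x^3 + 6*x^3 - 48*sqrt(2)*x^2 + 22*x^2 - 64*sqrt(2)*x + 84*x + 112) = 2*x^4 - 7*sqrt(2)*x^3 - 54*sqrt(2)*x^2 + 21*x^2 - 65*sqrt(2)*x + 90*x + 6*sqrt(2) + 112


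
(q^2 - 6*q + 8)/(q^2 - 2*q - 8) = (q - 2)/(q + 2)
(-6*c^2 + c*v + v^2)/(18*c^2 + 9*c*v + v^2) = (-2*c + v)/(6*c + v)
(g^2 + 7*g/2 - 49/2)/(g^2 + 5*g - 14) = (g - 7/2)/(g - 2)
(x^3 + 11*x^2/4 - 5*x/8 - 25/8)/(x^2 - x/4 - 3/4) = (8*x^2 + 30*x + 25)/(2*(4*x + 3))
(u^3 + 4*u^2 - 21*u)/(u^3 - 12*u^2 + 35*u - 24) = u*(u + 7)/(u^2 - 9*u + 8)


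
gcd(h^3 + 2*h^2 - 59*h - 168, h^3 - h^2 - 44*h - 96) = h^2 - 5*h - 24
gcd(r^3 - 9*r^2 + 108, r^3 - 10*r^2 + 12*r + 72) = r^2 - 12*r + 36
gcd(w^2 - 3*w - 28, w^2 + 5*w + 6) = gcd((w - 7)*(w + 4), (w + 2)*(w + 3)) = 1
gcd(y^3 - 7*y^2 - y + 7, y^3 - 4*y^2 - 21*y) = y - 7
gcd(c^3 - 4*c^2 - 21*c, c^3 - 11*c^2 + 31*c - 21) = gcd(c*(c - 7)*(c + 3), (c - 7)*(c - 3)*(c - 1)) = c - 7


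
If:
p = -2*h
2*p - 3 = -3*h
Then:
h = -3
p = 6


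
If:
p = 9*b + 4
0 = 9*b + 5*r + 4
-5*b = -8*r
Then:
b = -32/97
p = 100/97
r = -20/97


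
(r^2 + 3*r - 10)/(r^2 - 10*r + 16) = (r + 5)/(r - 8)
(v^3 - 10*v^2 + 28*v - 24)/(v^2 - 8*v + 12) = v - 2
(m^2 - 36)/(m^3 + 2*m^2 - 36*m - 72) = 1/(m + 2)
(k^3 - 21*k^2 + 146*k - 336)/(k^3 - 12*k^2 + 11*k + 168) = (k - 6)/(k + 3)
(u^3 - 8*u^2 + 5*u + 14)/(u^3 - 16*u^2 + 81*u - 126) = (u^2 - u - 2)/(u^2 - 9*u + 18)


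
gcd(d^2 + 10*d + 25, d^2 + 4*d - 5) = d + 5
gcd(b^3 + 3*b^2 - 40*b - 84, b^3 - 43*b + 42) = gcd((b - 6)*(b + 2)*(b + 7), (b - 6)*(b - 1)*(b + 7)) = b^2 + b - 42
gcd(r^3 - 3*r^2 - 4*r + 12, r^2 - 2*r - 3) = r - 3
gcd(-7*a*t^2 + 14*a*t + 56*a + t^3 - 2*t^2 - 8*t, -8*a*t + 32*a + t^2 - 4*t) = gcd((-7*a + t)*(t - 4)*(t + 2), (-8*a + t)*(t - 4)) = t - 4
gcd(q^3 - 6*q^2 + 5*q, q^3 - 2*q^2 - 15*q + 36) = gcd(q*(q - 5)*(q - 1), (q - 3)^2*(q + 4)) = 1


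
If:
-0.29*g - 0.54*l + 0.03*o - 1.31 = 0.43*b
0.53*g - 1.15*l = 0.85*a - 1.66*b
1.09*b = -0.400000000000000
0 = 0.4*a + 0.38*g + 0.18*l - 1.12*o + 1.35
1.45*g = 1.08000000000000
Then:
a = 3.01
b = -0.37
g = 0.74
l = -2.41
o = 2.15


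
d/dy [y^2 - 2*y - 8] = 2*y - 2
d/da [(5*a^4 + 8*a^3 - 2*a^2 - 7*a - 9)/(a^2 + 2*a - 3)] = (10*a^5 + 38*a^4 - 28*a^3 - 69*a^2 + 30*a + 39)/(a^4 + 4*a^3 - 2*a^2 - 12*a + 9)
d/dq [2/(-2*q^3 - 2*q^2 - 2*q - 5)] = 4*(3*q^2 + 2*q + 1)/(2*q^3 + 2*q^2 + 2*q + 5)^2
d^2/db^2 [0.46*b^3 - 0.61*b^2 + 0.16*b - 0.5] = 2.76*b - 1.22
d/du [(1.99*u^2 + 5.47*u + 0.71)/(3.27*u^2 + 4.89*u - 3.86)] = (-8.1558*u^2 - 20.0062*u - 24.5861)/(10.6929*u^4 + 31.9806*u^3 - 1.3323*u^2 - 37.7508*u + 14.8996)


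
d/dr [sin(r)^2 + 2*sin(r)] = 2*(sin(r) + 1)*cos(r)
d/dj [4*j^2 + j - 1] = 8*j + 1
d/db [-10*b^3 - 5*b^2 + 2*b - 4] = -30*b^2 - 10*b + 2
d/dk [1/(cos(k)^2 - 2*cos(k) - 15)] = 2*(cos(k) - 1)*sin(k)/(sin(k)^2 + 2*cos(k) + 14)^2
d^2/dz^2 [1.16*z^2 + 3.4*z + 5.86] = 2.32000000000000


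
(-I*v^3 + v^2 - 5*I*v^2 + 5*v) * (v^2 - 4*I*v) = -I*v^5 - 3*v^4 - 5*I*v^4 - 15*v^3 - 4*I*v^3 - 20*I*v^2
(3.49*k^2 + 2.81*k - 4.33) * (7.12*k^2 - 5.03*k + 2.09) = 24.8488*k^4 + 2.4525*k^3 - 37.6698*k^2 + 27.6528*k - 9.0497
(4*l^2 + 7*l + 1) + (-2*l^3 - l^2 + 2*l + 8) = -2*l^3 + 3*l^2 + 9*l + 9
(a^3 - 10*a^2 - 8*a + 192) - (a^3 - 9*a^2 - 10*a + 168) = -a^2 + 2*a + 24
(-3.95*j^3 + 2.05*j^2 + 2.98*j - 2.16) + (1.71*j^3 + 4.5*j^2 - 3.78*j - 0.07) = -2.24*j^3 + 6.55*j^2 - 0.8*j - 2.23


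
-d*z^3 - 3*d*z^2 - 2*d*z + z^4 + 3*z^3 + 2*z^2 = z*(-d + z)*(z + 1)*(z + 2)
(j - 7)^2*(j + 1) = j^3 - 13*j^2 + 35*j + 49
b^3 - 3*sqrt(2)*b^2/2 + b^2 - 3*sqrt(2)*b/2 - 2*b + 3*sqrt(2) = (b - 1)*(b + 2)*(b - 3*sqrt(2)/2)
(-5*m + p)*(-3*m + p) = 15*m^2 - 8*m*p + p^2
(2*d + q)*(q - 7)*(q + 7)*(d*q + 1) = 2*d^2*q^3 - 98*d^2*q + d*q^4 - 47*d*q^2 - 98*d + q^3 - 49*q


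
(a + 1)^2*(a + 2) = a^3 + 4*a^2 + 5*a + 2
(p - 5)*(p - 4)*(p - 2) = p^3 - 11*p^2 + 38*p - 40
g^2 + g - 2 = (g - 1)*(g + 2)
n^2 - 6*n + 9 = (n - 3)^2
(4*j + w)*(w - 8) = 4*j*w - 32*j + w^2 - 8*w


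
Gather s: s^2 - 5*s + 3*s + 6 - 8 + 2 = s^2 - 2*s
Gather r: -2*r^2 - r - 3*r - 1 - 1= -2*r^2 - 4*r - 2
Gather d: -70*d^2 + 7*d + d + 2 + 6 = -70*d^2 + 8*d + 8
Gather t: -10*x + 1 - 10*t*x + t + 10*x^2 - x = t*(1 - 10*x) + 10*x^2 - 11*x + 1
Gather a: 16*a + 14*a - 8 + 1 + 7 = 30*a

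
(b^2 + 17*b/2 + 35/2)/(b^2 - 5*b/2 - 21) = (b + 5)/(b - 6)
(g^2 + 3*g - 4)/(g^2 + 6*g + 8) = (g - 1)/(g + 2)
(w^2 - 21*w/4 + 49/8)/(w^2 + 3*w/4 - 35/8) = (2*w - 7)/(2*w + 5)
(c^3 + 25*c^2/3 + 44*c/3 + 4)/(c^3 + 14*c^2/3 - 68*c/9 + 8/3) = 3*(3*c^2 + 7*c + 2)/(9*c^2 - 12*c + 4)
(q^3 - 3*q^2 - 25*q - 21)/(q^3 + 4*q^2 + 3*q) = (q - 7)/q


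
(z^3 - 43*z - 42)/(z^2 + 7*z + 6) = z - 7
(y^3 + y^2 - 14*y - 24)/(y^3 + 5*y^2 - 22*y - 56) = (y + 3)/(y + 7)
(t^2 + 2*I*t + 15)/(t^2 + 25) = (t - 3*I)/(t - 5*I)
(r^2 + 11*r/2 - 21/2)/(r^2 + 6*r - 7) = (r - 3/2)/(r - 1)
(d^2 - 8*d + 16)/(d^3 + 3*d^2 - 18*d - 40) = (d - 4)/(d^2 + 7*d + 10)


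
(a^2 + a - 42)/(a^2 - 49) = (a - 6)/(a - 7)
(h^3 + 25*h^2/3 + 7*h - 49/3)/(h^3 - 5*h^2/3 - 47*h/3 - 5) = (-3*h^3 - 25*h^2 - 21*h + 49)/(-3*h^3 + 5*h^2 + 47*h + 15)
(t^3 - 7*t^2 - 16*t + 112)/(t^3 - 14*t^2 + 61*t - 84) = (t + 4)/(t - 3)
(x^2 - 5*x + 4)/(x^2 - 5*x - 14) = (-x^2 + 5*x - 4)/(-x^2 + 5*x + 14)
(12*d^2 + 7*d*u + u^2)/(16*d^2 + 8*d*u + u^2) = (3*d + u)/(4*d + u)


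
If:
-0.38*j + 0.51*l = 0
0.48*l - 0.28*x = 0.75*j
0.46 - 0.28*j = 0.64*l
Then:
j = 0.61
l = 0.45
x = -0.85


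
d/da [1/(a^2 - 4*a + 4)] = 2*(2 - a)/(a^2 - 4*a + 4)^2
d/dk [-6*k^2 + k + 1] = 1 - 12*k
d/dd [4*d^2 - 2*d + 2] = 8*d - 2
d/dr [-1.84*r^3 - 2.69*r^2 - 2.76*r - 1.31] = -5.52*r^2 - 5.38*r - 2.76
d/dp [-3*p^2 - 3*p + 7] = -6*p - 3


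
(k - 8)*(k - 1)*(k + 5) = k^3 - 4*k^2 - 37*k + 40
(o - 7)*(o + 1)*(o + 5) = o^3 - o^2 - 37*o - 35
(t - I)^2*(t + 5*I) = t^3 + 3*I*t^2 + 9*t - 5*I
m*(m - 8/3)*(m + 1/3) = m^3 - 7*m^2/3 - 8*m/9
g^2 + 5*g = g*(g + 5)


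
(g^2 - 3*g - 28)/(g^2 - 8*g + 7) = (g + 4)/(g - 1)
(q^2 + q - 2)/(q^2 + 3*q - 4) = (q + 2)/(q + 4)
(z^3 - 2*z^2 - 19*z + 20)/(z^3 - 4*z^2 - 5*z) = (z^2 + 3*z - 4)/(z*(z + 1))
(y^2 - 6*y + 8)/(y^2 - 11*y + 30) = (y^2 - 6*y + 8)/(y^2 - 11*y + 30)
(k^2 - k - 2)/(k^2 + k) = (k - 2)/k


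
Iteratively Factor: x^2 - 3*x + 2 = (x - 1)*(x - 2)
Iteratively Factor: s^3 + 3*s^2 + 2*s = (s + 2)*(s^2 + s) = (s + 1)*(s + 2)*(s)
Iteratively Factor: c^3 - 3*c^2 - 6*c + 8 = (c - 1)*(c^2 - 2*c - 8) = (c - 1)*(c + 2)*(c - 4)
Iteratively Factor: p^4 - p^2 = (p + 1)*(p^3 - p^2) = p*(p + 1)*(p^2 - p) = p*(p - 1)*(p + 1)*(p)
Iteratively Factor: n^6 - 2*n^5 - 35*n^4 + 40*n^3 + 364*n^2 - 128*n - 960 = (n - 2)*(n^5 - 35*n^3 - 30*n^2 + 304*n + 480) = (n - 4)*(n - 2)*(n^4 + 4*n^3 - 19*n^2 - 106*n - 120) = (n - 5)*(n - 4)*(n - 2)*(n^3 + 9*n^2 + 26*n + 24) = (n - 5)*(n - 4)*(n - 2)*(n + 2)*(n^2 + 7*n + 12) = (n - 5)*(n - 4)*(n - 2)*(n + 2)*(n + 3)*(n + 4)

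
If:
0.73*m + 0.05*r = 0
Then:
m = -0.0684931506849315*r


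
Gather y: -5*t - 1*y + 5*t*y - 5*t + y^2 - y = -10*t + y^2 + y*(5*t - 2)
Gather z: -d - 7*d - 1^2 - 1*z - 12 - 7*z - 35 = -8*d - 8*z - 48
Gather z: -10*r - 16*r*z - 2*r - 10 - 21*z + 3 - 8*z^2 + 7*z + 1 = -12*r - 8*z^2 + z*(-16*r - 14) - 6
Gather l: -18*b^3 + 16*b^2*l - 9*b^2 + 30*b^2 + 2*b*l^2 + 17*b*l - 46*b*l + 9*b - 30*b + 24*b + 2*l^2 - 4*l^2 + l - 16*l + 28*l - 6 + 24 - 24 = -18*b^3 + 21*b^2 + 3*b + l^2*(2*b - 2) + l*(16*b^2 - 29*b + 13) - 6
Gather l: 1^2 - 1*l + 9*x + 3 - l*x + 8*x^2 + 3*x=l*(-x - 1) + 8*x^2 + 12*x + 4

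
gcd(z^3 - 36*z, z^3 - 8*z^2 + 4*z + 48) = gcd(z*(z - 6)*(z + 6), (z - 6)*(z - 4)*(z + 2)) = z - 6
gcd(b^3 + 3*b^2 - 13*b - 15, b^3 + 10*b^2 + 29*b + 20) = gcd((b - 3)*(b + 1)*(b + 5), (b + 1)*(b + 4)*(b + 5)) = b^2 + 6*b + 5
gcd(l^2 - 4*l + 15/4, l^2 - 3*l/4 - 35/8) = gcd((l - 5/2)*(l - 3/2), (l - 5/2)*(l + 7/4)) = l - 5/2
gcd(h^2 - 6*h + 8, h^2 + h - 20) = h - 4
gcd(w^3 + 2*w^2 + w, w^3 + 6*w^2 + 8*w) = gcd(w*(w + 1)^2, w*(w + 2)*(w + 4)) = w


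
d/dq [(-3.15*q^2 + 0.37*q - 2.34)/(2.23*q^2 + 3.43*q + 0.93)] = (-11.6296*q^2 + 4.5774*q + 8.3703)/(4.9729*q^4 + 15.2978*q^3 + 15.9127*q^2 + 6.3798*q + 0.8649)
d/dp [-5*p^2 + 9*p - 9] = 9 - 10*p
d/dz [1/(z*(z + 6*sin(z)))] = -(6*z*cos(z) + 2*z + 6*sin(z))/(z^2*(z + 6*sin(z))^2)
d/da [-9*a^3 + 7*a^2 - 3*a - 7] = -27*a^2 + 14*a - 3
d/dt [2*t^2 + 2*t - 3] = 4*t + 2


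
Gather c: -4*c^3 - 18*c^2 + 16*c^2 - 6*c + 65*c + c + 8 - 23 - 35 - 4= -4*c^3 - 2*c^2 + 60*c - 54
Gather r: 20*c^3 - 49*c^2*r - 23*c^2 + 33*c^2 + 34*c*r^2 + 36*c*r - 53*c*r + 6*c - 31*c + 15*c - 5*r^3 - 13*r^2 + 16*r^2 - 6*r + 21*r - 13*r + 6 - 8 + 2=20*c^3 + 10*c^2 - 10*c - 5*r^3 + r^2*(34*c + 3) + r*(-49*c^2 - 17*c + 2)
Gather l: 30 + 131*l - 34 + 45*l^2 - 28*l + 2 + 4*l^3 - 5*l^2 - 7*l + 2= 4*l^3 + 40*l^2 + 96*l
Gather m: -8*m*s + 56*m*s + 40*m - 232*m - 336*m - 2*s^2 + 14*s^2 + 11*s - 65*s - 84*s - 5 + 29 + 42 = m*(48*s - 528) + 12*s^2 - 138*s + 66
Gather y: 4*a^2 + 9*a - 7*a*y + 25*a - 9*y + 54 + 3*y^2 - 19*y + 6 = 4*a^2 + 34*a + 3*y^2 + y*(-7*a - 28) + 60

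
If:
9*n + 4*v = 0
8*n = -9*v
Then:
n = 0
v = 0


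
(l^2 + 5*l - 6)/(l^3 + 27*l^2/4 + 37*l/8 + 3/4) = 8*(l - 1)/(8*l^2 + 6*l + 1)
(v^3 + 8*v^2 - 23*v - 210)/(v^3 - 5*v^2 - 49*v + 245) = (v + 6)/(v - 7)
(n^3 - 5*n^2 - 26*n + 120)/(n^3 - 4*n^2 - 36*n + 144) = (n + 5)/(n + 6)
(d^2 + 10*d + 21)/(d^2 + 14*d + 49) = (d + 3)/(d + 7)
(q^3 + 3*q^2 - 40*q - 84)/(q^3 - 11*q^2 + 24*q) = (q^3 + 3*q^2 - 40*q - 84)/(q*(q^2 - 11*q + 24))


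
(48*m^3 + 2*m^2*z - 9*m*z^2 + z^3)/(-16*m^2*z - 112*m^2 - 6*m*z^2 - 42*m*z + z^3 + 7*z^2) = (-3*m + z)/(z + 7)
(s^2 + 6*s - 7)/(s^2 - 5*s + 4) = (s + 7)/(s - 4)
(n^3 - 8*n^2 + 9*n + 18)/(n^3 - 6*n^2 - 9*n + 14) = (n^3 - 8*n^2 + 9*n + 18)/(n^3 - 6*n^2 - 9*n + 14)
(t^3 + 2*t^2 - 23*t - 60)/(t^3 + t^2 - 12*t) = (t^2 - 2*t - 15)/(t*(t - 3))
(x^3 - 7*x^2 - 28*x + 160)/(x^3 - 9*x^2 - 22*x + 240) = (x - 4)/(x - 6)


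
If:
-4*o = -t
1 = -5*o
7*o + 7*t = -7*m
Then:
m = 1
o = -1/5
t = -4/5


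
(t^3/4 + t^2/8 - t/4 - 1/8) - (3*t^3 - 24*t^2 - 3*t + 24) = -11*t^3/4 + 193*t^2/8 + 11*t/4 - 193/8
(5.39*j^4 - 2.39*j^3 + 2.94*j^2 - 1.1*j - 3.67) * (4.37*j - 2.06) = 23.5543*j^5 - 21.5477*j^4 + 17.7712*j^3 - 10.8634*j^2 - 13.7719*j + 7.5602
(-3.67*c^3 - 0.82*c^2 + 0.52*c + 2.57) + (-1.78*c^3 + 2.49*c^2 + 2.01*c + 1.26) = -5.45*c^3 + 1.67*c^2 + 2.53*c + 3.83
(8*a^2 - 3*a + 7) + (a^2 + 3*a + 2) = 9*a^2 + 9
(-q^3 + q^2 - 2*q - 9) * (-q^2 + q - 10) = q^5 - 2*q^4 + 13*q^3 - 3*q^2 + 11*q + 90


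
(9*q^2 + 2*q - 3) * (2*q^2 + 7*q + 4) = 18*q^4 + 67*q^3 + 44*q^2 - 13*q - 12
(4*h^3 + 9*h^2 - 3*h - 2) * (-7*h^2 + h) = -28*h^5 - 59*h^4 + 30*h^3 + 11*h^2 - 2*h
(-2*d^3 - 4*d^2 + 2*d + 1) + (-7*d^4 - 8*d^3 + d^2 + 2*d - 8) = -7*d^4 - 10*d^3 - 3*d^2 + 4*d - 7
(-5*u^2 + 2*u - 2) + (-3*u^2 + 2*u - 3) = -8*u^2 + 4*u - 5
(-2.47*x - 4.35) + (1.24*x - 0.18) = -1.23*x - 4.53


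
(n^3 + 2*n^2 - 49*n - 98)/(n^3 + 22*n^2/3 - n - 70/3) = 3*(n - 7)/(3*n - 5)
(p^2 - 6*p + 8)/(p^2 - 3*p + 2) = (p - 4)/(p - 1)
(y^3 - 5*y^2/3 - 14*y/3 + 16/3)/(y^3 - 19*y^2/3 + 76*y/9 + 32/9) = 3*(y^2 + y - 2)/(3*y^2 - 11*y - 4)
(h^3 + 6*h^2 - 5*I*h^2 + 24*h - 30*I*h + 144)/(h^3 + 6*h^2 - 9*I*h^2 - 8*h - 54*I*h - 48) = (h + 3*I)/(h - I)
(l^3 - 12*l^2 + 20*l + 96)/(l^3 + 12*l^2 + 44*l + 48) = (l^2 - 14*l + 48)/(l^2 + 10*l + 24)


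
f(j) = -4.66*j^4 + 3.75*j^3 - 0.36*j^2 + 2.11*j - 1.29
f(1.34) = -5.11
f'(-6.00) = 4437.67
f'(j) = -18.64*j^3 + 11.25*j^2 - 0.72*j + 2.11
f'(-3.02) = 620.30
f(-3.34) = -732.00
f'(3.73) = -811.38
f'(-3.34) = 824.54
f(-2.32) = -189.95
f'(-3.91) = 1291.15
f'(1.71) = -59.43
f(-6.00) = -6876.27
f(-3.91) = -1328.37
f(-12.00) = -103188.21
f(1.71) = -19.83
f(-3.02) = -501.86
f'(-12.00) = 33840.67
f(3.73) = -705.85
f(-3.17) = -601.62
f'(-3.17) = 711.22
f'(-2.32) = 297.09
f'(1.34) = -23.50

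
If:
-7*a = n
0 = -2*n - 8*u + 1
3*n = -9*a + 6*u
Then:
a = -1/30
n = 7/30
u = 1/15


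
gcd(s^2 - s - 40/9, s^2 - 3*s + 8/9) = s - 8/3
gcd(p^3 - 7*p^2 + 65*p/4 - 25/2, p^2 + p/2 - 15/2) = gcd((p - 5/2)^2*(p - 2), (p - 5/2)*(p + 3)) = p - 5/2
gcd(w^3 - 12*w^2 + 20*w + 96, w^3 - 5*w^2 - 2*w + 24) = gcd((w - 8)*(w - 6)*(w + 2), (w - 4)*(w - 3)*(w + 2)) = w + 2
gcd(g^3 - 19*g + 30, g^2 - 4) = g - 2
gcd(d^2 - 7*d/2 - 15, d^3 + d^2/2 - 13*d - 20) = d + 5/2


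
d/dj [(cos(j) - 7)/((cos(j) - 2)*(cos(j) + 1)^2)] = (-23*cos(j) + cos(2*j) + 24)*sin(j)/((cos(j) - 2)^2*(cos(j) + 1)^3)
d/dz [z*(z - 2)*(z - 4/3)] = 3*z^2 - 20*z/3 + 8/3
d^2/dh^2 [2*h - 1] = 0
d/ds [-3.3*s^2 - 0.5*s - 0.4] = -6.6*s - 0.5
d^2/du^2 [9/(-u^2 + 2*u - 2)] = 18*(u^2 - 2*u - 4*(u - 1)^2 + 2)/(u^2 - 2*u + 2)^3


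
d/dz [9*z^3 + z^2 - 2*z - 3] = 27*z^2 + 2*z - 2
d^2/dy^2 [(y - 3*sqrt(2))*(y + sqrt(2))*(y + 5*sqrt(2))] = 6*y + 6*sqrt(2)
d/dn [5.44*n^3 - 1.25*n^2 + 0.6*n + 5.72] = 16.32*n^2 - 2.5*n + 0.6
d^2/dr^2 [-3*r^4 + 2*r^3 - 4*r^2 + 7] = -36*r^2 + 12*r - 8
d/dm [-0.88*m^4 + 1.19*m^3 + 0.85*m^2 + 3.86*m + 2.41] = -3.52*m^3 + 3.57*m^2 + 1.7*m + 3.86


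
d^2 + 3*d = d*(d + 3)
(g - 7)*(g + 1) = g^2 - 6*g - 7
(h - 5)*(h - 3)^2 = h^3 - 11*h^2 + 39*h - 45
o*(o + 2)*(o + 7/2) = o^3 + 11*o^2/2 + 7*o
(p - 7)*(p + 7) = p^2 - 49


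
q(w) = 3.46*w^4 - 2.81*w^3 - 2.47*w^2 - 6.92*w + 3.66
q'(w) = 13.84*w^3 - 8.43*w^2 - 4.94*w - 6.92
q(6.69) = 5936.21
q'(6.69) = 3726.69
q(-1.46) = 32.96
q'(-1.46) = -60.75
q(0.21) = 2.08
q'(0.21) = -8.20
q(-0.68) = 8.85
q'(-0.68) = -11.81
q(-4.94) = 2376.88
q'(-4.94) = -1856.70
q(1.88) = 6.47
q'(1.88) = 45.96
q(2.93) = 146.50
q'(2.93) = 254.36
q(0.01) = 3.59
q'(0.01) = -6.97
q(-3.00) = 358.32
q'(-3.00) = -441.65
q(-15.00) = 184197.96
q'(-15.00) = -48539.57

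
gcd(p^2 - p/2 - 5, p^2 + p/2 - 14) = 1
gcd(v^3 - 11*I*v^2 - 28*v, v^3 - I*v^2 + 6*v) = v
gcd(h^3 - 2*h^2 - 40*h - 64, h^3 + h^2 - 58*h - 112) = h^2 - 6*h - 16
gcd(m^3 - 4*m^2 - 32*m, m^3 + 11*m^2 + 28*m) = m^2 + 4*m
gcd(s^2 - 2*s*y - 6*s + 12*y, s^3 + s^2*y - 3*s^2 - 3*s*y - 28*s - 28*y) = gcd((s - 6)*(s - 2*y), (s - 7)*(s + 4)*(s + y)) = 1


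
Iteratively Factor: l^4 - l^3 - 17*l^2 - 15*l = (l - 5)*(l^3 + 4*l^2 + 3*l) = (l - 5)*(l + 1)*(l^2 + 3*l) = (l - 5)*(l + 1)*(l + 3)*(l)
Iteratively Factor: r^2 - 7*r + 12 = (r - 4)*(r - 3)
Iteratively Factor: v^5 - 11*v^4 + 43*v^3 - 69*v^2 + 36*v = (v - 3)*(v^4 - 8*v^3 + 19*v^2 - 12*v) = (v - 3)^2*(v^3 - 5*v^2 + 4*v) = (v - 4)*(v - 3)^2*(v^2 - v) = v*(v - 4)*(v - 3)^2*(v - 1)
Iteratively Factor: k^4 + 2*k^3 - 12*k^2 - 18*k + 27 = (k + 3)*(k^3 - k^2 - 9*k + 9) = (k - 1)*(k + 3)*(k^2 - 9) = (k - 3)*(k - 1)*(k + 3)*(k + 3)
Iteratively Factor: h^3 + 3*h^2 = (h + 3)*(h^2) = h*(h + 3)*(h)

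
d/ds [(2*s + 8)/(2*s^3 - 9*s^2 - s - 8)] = 2*(2*s^3 - 9*s^2 - s + (s + 4)*(-6*s^2 + 18*s + 1) - 8)/(-2*s^3 + 9*s^2 + s + 8)^2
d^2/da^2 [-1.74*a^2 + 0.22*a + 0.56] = -3.48000000000000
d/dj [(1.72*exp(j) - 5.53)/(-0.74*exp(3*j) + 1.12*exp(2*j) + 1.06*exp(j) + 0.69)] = (2.5456*exp(3*j) - 14.203*exp(2*j) + 12.3872*exp(j) + 7.0486)*exp(j)/(0.5476*exp(6*j) - 1.6576*exp(5*j) - 0.3144*exp(4*j) + 1.3532*exp(3*j) + 2.6692*exp(2*j) + 1.4628*exp(j) + 0.4761)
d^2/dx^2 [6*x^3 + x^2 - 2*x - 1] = 36*x + 2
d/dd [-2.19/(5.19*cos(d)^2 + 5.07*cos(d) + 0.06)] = -(22.7322*cos(d) + 11.1033)*sin(d)/(5.19*cos(d)^2 + 5.07*cos(d) + 0.06)^2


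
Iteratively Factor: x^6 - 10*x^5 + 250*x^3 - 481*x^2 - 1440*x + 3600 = (x - 5)*(x^5 - 5*x^4 - 25*x^3 + 125*x^2 + 144*x - 720) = (x - 5)*(x - 4)*(x^4 - x^3 - 29*x^2 + 9*x + 180) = (x - 5)*(x - 4)*(x - 3)*(x^3 + 2*x^2 - 23*x - 60) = (x - 5)*(x - 4)*(x - 3)*(x + 3)*(x^2 - x - 20) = (x - 5)*(x - 4)*(x - 3)*(x + 3)*(x + 4)*(x - 5)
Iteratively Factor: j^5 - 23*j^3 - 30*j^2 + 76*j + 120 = (j + 2)*(j^4 - 2*j^3 - 19*j^2 + 8*j + 60) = (j - 2)*(j + 2)*(j^3 - 19*j - 30) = (j - 2)*(j + 2)^2*(j^2 - 2*j - 15) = (j - 5)*(j - 2)*(j + 2)^2*(j + 3)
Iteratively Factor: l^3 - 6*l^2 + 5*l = (l)*(l^2 - 6*l + 5) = l*(l - 1)*(l - 5)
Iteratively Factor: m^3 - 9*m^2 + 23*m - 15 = (m - 3)*(m^2 - 6*m + 5) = (m - 3)*(m - 1)*(m - 5)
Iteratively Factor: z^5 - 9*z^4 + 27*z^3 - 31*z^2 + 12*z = (z - 3)*(z^4 - 6*z^3 + 9*z^2 - 4*z) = (z - 3)*(z - 1)*(z^3 - 5*z^2 + 4*z) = (z - 4)*(z - 3)*(z - 1)*(z^2 - z) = z*(z - 4)*(z - 3)*(z - 1)*(z - 1)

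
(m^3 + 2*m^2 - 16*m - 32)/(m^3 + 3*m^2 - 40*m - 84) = (m^2 - 16)/(m^2 + m - 42)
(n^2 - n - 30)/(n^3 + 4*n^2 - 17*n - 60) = (n - 6)/(n^2 - n - 12)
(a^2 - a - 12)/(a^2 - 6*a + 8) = (a + 3)/(a - 2)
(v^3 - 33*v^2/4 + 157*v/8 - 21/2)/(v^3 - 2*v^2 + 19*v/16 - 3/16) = 2*(2*v^2 - 15*v + 28)/(4*v^2 - 5*v + 1)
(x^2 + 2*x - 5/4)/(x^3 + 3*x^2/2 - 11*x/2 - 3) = (4*x^2 + 8*x - 5)/(2*(2*x^3 + 3*x^2 - 11*x - 6))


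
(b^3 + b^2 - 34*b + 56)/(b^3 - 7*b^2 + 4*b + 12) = (b^2 + 3*b - 28)/(b^2 - 5*b - 6)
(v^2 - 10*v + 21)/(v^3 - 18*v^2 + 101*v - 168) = 1/(v - 8)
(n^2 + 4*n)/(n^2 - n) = (n + 4)/(n - 1)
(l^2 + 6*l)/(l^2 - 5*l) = (l + 6)/(l - 5)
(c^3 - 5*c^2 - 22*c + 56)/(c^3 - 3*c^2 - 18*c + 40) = (c - 7)/(c - 5)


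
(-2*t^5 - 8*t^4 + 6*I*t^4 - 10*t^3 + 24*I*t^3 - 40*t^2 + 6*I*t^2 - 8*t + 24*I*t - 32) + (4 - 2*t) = -2*t^5 - 8*t^4 + 6*I*t^4 - 10*t^3 + 24*I*t^3 - 40*t^2 + 6*I*t^2 - 10*t + 24*I*t - 28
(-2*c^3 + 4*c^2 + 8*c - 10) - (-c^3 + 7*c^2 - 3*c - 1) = -c^3 - 3*c^2 + 11*c - 9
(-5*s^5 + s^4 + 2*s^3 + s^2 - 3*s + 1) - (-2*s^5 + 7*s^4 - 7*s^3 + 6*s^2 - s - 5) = -3*s^5 - 6*s^4 + 9*s^3 - 5*s^2 - 2*s + 6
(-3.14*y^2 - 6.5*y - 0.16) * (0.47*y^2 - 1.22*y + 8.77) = -1.4758*y^4 + 0.7758*y^3 - 19.683*y^2 - 56.8098*y - 1.4032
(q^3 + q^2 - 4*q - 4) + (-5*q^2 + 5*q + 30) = q^3 - 4*q^2 + q + 26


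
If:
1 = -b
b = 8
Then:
No Solution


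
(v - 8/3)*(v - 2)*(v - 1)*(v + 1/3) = v^4 - 16*v^3/3 + 73*v^2/9 - 2*v - 16/9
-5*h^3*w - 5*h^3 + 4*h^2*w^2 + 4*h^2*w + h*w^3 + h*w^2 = (-h + w)*(5*h + w)*(h*w + h)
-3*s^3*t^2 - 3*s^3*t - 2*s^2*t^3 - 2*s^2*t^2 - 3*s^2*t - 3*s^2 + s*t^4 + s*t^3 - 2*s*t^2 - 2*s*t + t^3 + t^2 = (-3*s + t)*(s + t)*(t + 1)*(s*t + 1)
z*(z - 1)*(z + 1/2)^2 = z^4 - 3*z^2/4 - z/4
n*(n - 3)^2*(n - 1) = n^4 - 7*n^3 + 15*n^2 - 9*n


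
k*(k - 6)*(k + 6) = k^3 - 36*k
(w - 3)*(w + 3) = w^2 - 9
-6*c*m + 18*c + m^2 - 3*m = (-6*c + m)*(m - 3)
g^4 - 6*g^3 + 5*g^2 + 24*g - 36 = (g - 3)^2*(g - 2)*(g + 2)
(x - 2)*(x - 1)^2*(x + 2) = x^4 - 2*x^3 - 3*x^2 + 8*x - 4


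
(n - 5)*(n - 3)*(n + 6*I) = n^3 - 8*n^2 + 6*I*n^2 + 15*n - 48*I*n + 90*I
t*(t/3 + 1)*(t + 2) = t^3/3 + 5*t^2/3 + 2*t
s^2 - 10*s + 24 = (s - 6)*(s - 4)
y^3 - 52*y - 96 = (y - 8)*(y + 2)*(y + 6)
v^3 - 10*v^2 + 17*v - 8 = (v - 8)*(v - 1)^2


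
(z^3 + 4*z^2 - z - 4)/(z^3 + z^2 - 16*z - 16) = (z - 1)/(z - 4)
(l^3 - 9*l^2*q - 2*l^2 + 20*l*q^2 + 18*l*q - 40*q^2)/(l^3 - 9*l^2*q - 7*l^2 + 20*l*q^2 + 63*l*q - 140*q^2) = (l - 2)/(l - 7)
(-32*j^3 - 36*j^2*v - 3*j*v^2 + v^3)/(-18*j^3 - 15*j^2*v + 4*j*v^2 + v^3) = (-32*j^2 - 4*j*v + v^2)/(-18*j^2 + 3*j*v + v^2)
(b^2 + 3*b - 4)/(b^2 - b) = (b + 4)/b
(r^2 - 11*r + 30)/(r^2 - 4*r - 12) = (r - 5)/(r + 2)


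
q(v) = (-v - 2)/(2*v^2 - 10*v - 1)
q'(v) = (10 - 4*v)*(-v - 2)/(2*v^2 - 10*v - 1)^2 - 1/(2*v^2 - 10*v - 1)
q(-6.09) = 0.03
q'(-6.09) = 0.00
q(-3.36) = 0.02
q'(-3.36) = -0.01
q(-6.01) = 0.03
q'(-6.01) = 0.00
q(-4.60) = 0.03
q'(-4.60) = -0.00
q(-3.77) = 0.03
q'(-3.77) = -0.00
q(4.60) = 1.41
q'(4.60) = 2.74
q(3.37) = 0.45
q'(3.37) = 0.21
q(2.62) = 0.34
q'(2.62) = 0.09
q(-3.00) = 0.02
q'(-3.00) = -0.01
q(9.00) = -0.15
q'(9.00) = 0.04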